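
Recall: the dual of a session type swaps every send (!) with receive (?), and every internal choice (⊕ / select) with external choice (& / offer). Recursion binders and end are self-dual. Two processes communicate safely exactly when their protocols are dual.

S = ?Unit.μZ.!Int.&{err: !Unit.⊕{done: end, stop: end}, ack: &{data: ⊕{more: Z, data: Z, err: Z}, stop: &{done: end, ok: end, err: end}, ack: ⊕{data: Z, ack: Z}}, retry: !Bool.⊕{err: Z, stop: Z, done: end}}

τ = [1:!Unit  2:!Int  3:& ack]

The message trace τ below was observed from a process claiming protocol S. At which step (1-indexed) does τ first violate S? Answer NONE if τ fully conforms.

1

[1] got !Unit, protocol expects ?Unit  ✗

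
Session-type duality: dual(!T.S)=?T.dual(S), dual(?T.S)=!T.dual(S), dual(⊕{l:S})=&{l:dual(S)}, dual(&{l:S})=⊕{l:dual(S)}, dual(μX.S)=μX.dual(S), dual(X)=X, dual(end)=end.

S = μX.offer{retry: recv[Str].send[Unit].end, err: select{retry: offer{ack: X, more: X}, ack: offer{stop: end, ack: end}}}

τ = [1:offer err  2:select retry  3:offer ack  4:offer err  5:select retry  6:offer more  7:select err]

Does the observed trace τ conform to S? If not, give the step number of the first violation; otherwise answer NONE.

[1] offer err  ✓  state: select{retry: offer{ack: μX.…, more: μX.…}, ack: offer{stop: end, ack: end}}
[2] select retry  ✓  state: offer{ack: μX.…, more: μX.…}
[3] offer ack  ✓  state: μX.…
[4] offer err  ✓  state: select{retry: offer{ack: μX.…, more: μX.…}, ack: offer{stop: end, ack: end}}
[5] select retry  ✓  state: offer{ack: μX.…, more: μX.…}
[6] offer more  ✓  state: μX.…
[7] got select err, protocol expects offer retry or offer err  ✗

7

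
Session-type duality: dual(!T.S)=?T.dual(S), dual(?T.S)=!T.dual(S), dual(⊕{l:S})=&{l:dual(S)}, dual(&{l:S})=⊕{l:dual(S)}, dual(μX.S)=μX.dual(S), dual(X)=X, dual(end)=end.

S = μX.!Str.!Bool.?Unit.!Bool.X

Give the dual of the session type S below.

μX.?Str.?Bool.!Unit.?Bool.X

μX = μX  (rec unchanged)
  !Str = ?Str
    !Bool = ?Bool
      ?Unit = !Unit
        !Bool = ?Bool
          X ↦ X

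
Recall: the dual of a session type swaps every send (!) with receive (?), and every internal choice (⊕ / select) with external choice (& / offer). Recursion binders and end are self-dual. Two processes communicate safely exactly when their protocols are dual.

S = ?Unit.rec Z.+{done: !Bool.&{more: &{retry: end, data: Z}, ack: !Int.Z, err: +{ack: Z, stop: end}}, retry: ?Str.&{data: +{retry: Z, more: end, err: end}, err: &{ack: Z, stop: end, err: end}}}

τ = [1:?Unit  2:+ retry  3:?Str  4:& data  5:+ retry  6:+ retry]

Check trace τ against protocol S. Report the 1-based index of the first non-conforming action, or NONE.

step 1: ?Unit  ok  now at rec Z.…
step 2: + retry  ok  now at ?Str.&{data: +{retry: rec Z.…, more: end, err: end}, err: &{ack: rec Z.…, stop: end, err: end}}
step 3: ?Str  ok  now at &{data: +{retry: rec Z.…, more: end, err: end}, err: &{ack: rec Z.…, stop: end, err: end}}
step 4: & data  ok  now at +{retry: rec Z.…, more: end, err: end}
step 5: + retry  ok  now at rec Z.…
step 6: + retry  ok  now at ?Str.&{data: +{retry: rec Z.…, more: end, err: end}, err: &{ack: rec Z.…, stop: end, err: end}}
trace exhausted — no violation

NONE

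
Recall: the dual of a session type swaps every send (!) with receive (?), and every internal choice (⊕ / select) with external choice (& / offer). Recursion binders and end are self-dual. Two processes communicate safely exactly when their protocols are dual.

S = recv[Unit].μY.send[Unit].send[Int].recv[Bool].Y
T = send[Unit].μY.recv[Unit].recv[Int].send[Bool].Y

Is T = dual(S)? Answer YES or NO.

YES

recv[Unit] | send[Unit]  ✓
  μY | μY  ✓ (rec unchanged)
    send[Unit] | recv[Unit]  ✓
      send[Int] | recv[Int]  ✓
        recv[Bool] | send[Bool]  ✓
          Y | Y  ✓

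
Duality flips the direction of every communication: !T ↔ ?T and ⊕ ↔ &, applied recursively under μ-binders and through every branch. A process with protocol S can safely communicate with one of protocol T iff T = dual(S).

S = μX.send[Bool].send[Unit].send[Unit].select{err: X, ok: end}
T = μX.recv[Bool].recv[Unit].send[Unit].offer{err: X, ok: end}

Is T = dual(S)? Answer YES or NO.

μX vs μX  ✓ (rec unchanged)
  send[Bool] vs recv[Bool]  ✓
    send[Unit] vs recv[Unit]  ✓
      send[Unit] vs send[Unit]  ✗ same direction on both sides — not dual

NO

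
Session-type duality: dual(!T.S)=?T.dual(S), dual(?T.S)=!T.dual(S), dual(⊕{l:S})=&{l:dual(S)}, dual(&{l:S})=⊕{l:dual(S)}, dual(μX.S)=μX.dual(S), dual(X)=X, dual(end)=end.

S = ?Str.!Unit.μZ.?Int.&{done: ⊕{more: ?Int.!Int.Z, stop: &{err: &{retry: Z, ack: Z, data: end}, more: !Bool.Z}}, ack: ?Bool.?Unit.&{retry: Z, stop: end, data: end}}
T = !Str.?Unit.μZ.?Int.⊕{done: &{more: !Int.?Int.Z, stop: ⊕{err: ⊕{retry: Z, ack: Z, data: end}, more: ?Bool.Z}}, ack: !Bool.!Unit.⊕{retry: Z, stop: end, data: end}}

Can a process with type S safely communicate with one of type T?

NO

?Str ‖ !Str  ✓
  !Unit ‖ ?Unit  ✓
    μZ ‖ μZ  ✓ (rec unchanged)
      ?Int ‖ ?Int  ✗ same direction on both sides — not dual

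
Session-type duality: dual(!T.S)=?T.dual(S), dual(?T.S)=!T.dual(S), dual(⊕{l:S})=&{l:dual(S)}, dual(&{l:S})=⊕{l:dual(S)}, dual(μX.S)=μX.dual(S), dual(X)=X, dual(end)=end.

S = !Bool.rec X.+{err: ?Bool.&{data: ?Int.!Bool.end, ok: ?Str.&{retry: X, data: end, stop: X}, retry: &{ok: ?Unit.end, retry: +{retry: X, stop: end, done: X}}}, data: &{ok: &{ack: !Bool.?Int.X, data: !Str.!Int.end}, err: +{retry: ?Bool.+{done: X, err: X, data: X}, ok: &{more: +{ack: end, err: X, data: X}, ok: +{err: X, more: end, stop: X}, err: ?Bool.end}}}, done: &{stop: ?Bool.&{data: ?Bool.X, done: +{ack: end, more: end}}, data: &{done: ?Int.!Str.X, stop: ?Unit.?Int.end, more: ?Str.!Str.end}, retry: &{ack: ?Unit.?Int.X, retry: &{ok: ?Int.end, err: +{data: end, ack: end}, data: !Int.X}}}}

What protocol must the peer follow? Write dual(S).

?Bool.rec X.&{err: !Bool.+{data: !Int.?Bool.end, ok: !Str.+{retry: X, data: end, stop: X}, retry: +{ok: !Unit.end, retry: &{retry: X, stop: end, done: X}}}, data: +{ok: +{ack: ?Bool.!Int.X, data: ?Str.?Int.end}, err: &{retry: !Bool.&{done: X, err: X, data: X}, ok: +{more: &{ack: end, err: X, data: X}, ok: &{err: X, more: end, stop: X}, err: !Bool.end}}}, done: +{stop: !Bool.+{data: !Bool.X, done: &{ack: end, more: end}}, data: +{done: !Int.?Str.X, stop: !Unit.!Int.end, more: !Str.?Str.end}, retry: +{ack: !Unit.!Int.X, retry: +{ok: !Int.end, err: &{data: end, ack: end}, data: ?Int.X}}}}

!Bool ↦ ?Bool
  rec X ↦ rec X  (μ self-dual)
    +{err,data,done} ↦ &{err,data,done}  (⊕→&)
      [err]
        ?Bool ↦ !Bool
          &{data,ok,retry} ↦ +{data,ok,retry}  (&→⊕)
            [data]
              ?Int ↦ !Int
                !Bool ↦ ?Bool
                  end self-dual
            [ok]
              ?Str ↦ !Str
                &{retry,data,stop} ↦ +{retry,data,stop}  (&→⊕)
                  [retry]
                    X self-dual
                  [data]
                    end self-dual
                  [stop]
                    X self-dual
            [retry]
              &{ok,retry} ↦ +{ok,retry}  (&→⊕)
                [ok]
                  ?Unit ↦ !Unit
                    end self-dual
                [retry]
                  +{retry,stop,done} ↦ &{retry,stop,done}  (⊕→&)
                    [retry]
                      X self-dual
                    [stop]
                      end self-dual
                    [done]
                      X self-dual
      [data]
        &{ok,err} ↦ +{ok,err}  (&→⊕)
          [ok]
            &{ack,data} ↦ +{ack,data}  (&→⊕)
              [ack]
                !Bool ↦ ?Bool
                  ?Int ↦ !Int
                    X self-dual
              [data]
                !Str ↦ ?Str
                  !Int ↦ ?Int
                    end self-dual
          [err]
            +{retry,ok} ↦ &{retry,ok}  (⊕→&)
              [retry]
                ?Bool ↦ !Bool
                  +{done,err,data} ↦ &{done,err,data}  (⊕→&)
                    [done]
                      X self-dual
                    [err]
                      X self-dual
                    [data]
                      X self-dual
              [ok]
                &{more,ok,err} ↦ +{more,ok,err}  (&→⊕)
                  [more]
                    +{ack,err,data} ↦ &{ack,err,data}  (⊕→&)
                      [ack]
                        end self-dual
                      [err]
                        X self-dual
                      [data]
                        X self-dual
                  [ok]
                    +{err,more,stop} ↦ &{err,more,stop}  (⊕→&)
                      [err]
                        X self-dual
                      [more]
                        end self-dual
                      [stop]
                        X self-dual
                  [err]
                    ?Bool ↦ !Bool
                      end self-dual
      [done]
        &{stop,data,retry} ↦ +{stop,data,retry}  (&→⊕)
          [stop]
            ?Bool ↦ !Bool
              &{data,done} ↦ +{data,done}  (&→⊕)
                [data]
                  ?Bool ↦ !Bool
                    X self-dual
                [done]
                  +{ack,more} ↦ &{ack,more}  (⊕→&)
                    [ack]
                      end self-dual
                    [more]
                      end self-dual
          [data]
            &{done,stop,more} ↦ +{done,stop,more}  (&→⊕)
              [done]
                ?Int ↦ !Int
                  !Str ↦ ?Str
                    X self-dual
              [stop]
                ?Unit ↦ !Unit
                  ?Int ↦ !Int
                    end self-dual
              [more]
                ?Str ↦ !Str
                  !Str ↦ ?Str
                    end self-dual
          [retry]
            &{ack,retry} ↦ +{ack,retry}  (&→⊕)
              [ack]
                ?Unit ↦ !Unit
                  ?Int ↦ !Int
                    X self-dual
              [retry]
                &{ok,err,data} ↦ +{ok,err,data}  (&→⊕)
                  [ok]
                    ?Int ↦ !Int
                      end self-dual
                  [err]
                    +{data,ack} ↦ &{data,ack}  (⊕→&)
                      [data]
                        end self-dual
                      [ack]
                        end self-dual
                  [data]
                    !Int ↦ ?Int
                      X self-dual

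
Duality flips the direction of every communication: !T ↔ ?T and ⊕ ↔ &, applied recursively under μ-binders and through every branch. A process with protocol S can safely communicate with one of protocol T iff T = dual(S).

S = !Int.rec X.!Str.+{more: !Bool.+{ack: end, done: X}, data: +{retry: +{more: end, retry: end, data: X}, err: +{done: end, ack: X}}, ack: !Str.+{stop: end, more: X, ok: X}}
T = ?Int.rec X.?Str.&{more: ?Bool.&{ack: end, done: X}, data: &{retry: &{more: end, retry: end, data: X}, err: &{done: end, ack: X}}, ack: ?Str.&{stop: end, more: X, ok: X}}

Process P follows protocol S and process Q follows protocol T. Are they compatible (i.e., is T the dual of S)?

YES

!Int ‖ ?Int  match
  rec X ‖ rec X  match (rec unchanged)
    !Str ‖ ?Str  match
      +{more,data,ack} ‖ &{more,data,ack}  match label sets agree
        • more:
          !Bool ‖ ?Bool  match
            +{ack,done} ‖ &{ack,done}  match label sets agree
              • ack:
                end ‖ end  match
              • done:
                X ‖ X  match
        • data:
          +{retry,err} ‖ &{retry,err}  match label sets agree
            • retry:
              +{more,retry,data} ‖ &{more,retry,data}  match label sets agree
                • more:
                  end ‖ end  match
                • retry:
                  end ‖ end  match
                • data:
                  X ‖ X  match
            • err:
              +{done,ack} ‖ &{done,ack}  match label sets agree
                • done:
                  end ‖ end  match
                • ack:
                  X ‖ X  match
        • ack:
          !Str ‖ ?Str  match
            +{stop,more,ok} ‖ &{stop,more,ok}  match label sets agree
              • stop:
                end ‖ end  match
              • more:
                X ‖ X  match
              • ok:
                X ‖ X  match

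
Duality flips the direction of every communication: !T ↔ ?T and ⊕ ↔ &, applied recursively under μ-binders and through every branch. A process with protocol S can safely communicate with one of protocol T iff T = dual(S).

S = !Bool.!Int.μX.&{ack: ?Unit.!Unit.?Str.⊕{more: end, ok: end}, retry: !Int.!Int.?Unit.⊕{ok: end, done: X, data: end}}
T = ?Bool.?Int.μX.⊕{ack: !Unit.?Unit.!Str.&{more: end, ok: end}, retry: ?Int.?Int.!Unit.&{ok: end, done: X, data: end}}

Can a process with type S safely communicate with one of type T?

YES

!Bool ‖ ?Bool  ✓
  !Int ‖ ?Int  ✓
    μX ‖ μX  ✓ (rec unchanged)
      &{ack,retry} ‖ ⊕{ack,retry}  ✓ labels match
        case ack:
          ?Unit ‖ !Unit  ✓
            !Unit ‖ ?Unit  ✓
              ?Str ‖ !Str  ✓
                ⊕{more,ok} ‖ &{more,ok}  ✓ labels match
                  case more:
                    end ‖ end  ✓
                  case ok:
                    end ‖ end  ✓
        case retry:
          !Int ‖ ?Int  ✓
            !Int ‖ ?Int  ✓
              ?Unit ‖ !Unit  ✓
                ⊕{ok,done,data} ‖ &{ok,done,data}  ✓ labels match
                  case ok:
                    end ‖ end  ✓
                  case done:
                    X ‖ X  ✓
                  case data:
                    end ‖ end  ✓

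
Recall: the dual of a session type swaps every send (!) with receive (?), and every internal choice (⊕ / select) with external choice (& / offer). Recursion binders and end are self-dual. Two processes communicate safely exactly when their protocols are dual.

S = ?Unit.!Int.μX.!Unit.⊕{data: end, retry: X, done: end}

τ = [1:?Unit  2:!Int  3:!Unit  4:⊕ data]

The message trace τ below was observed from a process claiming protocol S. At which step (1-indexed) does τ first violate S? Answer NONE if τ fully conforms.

NONE

@1 ?Unit  match  cont: !Int.μX.…
@2 !Int  match  cont: μX.…
@3 !Unit  match  cont: ⊕{data: end, retry: μX.…, done: end}
@4 ⊕ data  match  cont: end
all 4 steps conform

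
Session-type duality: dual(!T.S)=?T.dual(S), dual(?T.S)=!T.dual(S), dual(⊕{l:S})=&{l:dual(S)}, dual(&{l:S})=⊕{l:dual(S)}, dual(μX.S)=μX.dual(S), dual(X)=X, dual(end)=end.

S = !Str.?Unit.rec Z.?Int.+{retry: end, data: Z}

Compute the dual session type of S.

!Str → ?Str
  ?Unit → !Unit
    rec Z → rec Z  (μ self-dual)
      ?Int → !Int
        +{retry,data} → &{retry,data}  (⊕→&)
          case retry:
            end self-dual
          case data:
            Z self-dual

?Str.!Unit.rec Z.!Int.&{retry: end, data: Z}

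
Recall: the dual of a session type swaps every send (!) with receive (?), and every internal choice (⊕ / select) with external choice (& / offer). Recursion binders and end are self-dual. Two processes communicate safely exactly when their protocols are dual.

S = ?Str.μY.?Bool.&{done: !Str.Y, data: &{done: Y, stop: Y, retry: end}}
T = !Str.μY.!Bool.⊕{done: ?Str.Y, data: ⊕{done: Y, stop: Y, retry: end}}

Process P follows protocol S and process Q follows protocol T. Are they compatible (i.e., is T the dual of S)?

?Str ‖ !Str  ok
  μY ‖ μY  ok (rec unchanged)
    ?Bool ‖ !Bool  ok
      &{done,data} ‖ ⊕{done,data}  ok same labels
        • done:
          !Str ‖ ?Str  ok
            Y ‖ Y  ok
        • data:
          &{done,stop,retry} ‖ ⊕{done,stop,retry}  ok same labels
            • done:
              Y ‖ Y  ok
            • stop:
              Y ‖ Y  ok
            • retry:
              end ‖ end  ok

YES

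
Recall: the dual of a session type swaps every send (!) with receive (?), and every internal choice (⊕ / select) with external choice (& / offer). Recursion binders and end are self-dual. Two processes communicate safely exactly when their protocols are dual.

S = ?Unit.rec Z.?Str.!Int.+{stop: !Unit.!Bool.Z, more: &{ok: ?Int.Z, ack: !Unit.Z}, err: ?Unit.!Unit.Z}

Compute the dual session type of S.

!Unit.rec Z.!Str.?Int.&{stop: ?Unit.?Bool.Z, more: +{ok: !Int.Z, ack: ?Unit.Z}, err: !Unit.?Unit.Z}

?Unit = !Unit
  rec Z = rec Z  (μ self-dual)
    ?Str = !Str
      !Int = ?Int
        +{stop,more,err} = &{stop,more,err}  (select→offer)
          [stop]
            !Unit = ?Unit
              !Bool = ?Bool
                dual(Z) = Z
          [more]
            &{ok,ack} = +{ok,ack}  (&→⊕)
              [ok]
                ?Int = !Int
                  dual(Z) = Z
              [ack]
                !Unit = ?Unit
                  dual(Z) = Z
          [err]
            ?Unit = !Unit
              !Unit = ?Unit
                dual(Z) = Z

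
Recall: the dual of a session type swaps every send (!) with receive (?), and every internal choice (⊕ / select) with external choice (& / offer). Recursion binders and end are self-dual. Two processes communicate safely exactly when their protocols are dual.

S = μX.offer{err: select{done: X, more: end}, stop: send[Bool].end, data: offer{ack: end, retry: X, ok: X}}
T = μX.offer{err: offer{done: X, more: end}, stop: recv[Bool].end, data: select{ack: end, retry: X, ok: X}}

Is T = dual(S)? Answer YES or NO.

μX | μX  ✓ (binder kept)
  offer{err,stop,data} | offer{err,stop,data}  ✗ choice polarity not flipped — not dual

NO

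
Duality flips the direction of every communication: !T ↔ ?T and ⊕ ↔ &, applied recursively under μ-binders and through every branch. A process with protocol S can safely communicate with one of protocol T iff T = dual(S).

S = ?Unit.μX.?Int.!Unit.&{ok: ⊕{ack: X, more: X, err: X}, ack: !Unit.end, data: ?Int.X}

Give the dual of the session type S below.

!Unit.μX.!Int.?Unit.⊕{ok: &{ack: X, more: X, err: X}, ack: ?Unit.end, data: !Int.X}

?Unit → !Unit
  μX → μX  (binder kept)
    ?Int → !Int
      !Unit → ?Unit
        &{ok,ack,data} → ⊕{ok,ack,data}  (&→⊕)
          • ok:
            ⊕{ack,more,err} → &{ack,more,err}  (select→offer)
              • ack:
                dual(X) = X
              • more:
                dual(X) = X
              • err:
                dual(X) = X
          • ack:
            !Unit → ?Unit
              dual(end) = end
          • data:
            ?Int → !Int
              dual(X) = X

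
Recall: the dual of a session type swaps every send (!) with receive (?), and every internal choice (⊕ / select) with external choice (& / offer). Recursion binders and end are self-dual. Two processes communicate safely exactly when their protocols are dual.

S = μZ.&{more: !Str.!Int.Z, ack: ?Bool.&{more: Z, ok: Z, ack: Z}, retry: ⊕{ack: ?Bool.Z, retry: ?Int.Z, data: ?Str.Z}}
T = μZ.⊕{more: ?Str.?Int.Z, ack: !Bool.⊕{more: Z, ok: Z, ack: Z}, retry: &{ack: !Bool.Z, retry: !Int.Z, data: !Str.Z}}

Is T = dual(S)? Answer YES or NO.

YES

μZ vs μZ  ✓ (binder kept)
  &{more,ack,retry} vs ⊕{more,ack,retry}  ✓ labels match
    • more:
      !Str vs ?Str  ✓
        !Int vs ?Int  ✓
          Z vs Z  ✓
    • ack:
      ?Bool vs !Bool  ✓
        &{more,ok,ack} vs ⊕{more,ok,ack}  ✓ labels match
          • more:
            Z vs Z  ✓
          • ok:
            Z vs Z  ✓
          • ack:
            Z vs Z  ✓
    • retry:
      ⊕{ack,retry,data} vs &{ack,retry,data}  ✓ labels match
        • ack:
          ?Bool vs !Bool  ✓
            Z vs Z  ✓
        • retry:
          ?Int vs !Int  ✓
            Z vs Z  ✓
        • data:
          ?Str vs !Str  ✓
            Z vs Z  ✓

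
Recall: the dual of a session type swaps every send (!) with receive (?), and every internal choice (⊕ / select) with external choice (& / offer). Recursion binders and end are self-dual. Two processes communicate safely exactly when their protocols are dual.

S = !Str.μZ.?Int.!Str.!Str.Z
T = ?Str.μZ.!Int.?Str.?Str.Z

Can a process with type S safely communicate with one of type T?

!Str vs ?Str  ok
  μZ vs μZ  ok (μ self-dual)
    ?Int vs !Int  ok
      !Str vs ?Str  ok
        !Str vs ?Str  ok
          Z vs Z  ok

YES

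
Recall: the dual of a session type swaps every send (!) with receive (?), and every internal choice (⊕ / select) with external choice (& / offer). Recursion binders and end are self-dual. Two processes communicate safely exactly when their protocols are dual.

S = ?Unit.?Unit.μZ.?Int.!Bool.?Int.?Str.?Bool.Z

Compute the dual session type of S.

?Unit ↦ !Unit
  ?Unit ↦ !Unit
    μZ ↦ μZ  (rec unchanged)
      ?Int ↦ !Int
        !Bool ↦ ?Bool
          ?Int ↦ !Int
            ?Str ↦ !Str
              ?Bool ↦ !Bool
                Z ↦ Z

!Unit.!Unit.μZ.!Int.?Bool.!Int.!Str.!Bool.Z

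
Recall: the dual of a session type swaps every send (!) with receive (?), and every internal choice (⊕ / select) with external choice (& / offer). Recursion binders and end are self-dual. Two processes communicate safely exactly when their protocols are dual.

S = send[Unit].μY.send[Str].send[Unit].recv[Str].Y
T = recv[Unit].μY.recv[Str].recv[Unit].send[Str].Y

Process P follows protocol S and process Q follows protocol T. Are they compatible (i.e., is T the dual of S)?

YES

send[Unit] | recv[Unit]  ok
  μY | μY  ok (rec unchanged)
    send[Str] | recv[Str]  ok
      send[Unit] | recv[Unit]  ok
        recv[Str] | send[Str]  ok
          Y | Y  ok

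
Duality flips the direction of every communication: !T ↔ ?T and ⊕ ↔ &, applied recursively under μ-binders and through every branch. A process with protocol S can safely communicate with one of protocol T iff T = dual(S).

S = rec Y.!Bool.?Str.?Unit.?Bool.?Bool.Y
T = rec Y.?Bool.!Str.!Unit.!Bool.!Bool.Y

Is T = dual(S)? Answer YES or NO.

rec Y vs rec Y  ok (rec unchanged)
  !Bool vs ?Bool  ok
    ?Str vs !Str  ok
      ?Unit vs !Unit  ok
        ?Bool vs !Bool  ok
          ?Bool vs !Bool  ok
            Y vs Y  ok

YES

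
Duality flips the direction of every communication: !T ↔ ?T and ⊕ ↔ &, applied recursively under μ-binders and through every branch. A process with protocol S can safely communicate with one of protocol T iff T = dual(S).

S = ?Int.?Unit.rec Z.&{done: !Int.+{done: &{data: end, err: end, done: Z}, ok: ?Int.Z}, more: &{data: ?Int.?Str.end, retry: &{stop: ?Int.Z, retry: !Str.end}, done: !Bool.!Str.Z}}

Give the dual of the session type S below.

!Int.!Unit.rec Z.+{done: ?Int.&{done: +{data: end, err: end, done: Z}, ok: !Int.Z}, more: +{data: !Int.!Str.end, retry: +{stop: !Int.Z, retry: ?Str.end}, done: ?Bool.?Str.Z}}

?Int → !Int
  ?Unit → !Unit
    rec Z → rec Z  (rec unchanged)
      &{done,more} → +{done,more}  (&→⊕)
        • done:
          !Int → ?Int
            +{done,ok} → &{done,ok}  (select→offer)
              • done:
                &{data,err,done} → +{data,err,done}  (&→⊕)
                  • data:
                    dual(end) = end
                  • err:
                    dual(end) = end
                  • done:
                    dual(Z) = Z
              • ok:
                ?Int → !Int
                  dual(Z) = Z
        • more:
          &{data,retry,done} → +{data,retry,done}  (&→⊕)
            • data:
              ?Int → !Int
                ?Str → !Str
                  dual(end) = end
            • retry:
              &{stop,retry} → +{stop,retry}  (&→⊕)
                • stop:
                  ?Int → !Int
                    dual(Z) = Z
                • retry:
                  !Str → ?Str
                    dual(end) = end
            • done:
              !Bool → ?Bool
                !Str → ?Str
                  dual(Z) = Z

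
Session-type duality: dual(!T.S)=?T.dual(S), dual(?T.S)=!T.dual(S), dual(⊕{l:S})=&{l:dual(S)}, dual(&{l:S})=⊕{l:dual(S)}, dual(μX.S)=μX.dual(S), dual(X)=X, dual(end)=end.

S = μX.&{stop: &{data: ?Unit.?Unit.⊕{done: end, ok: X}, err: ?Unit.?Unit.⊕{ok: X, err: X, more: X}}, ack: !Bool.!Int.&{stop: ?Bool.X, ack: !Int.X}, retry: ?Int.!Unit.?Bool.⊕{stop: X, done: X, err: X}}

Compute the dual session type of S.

μX ↦ μX  (rec unchanged)
  &{stop,ack,retry} ↦ ⊕{stop,ack,retry}  (&→⊕)
    • stop:
      &{data,err} ↦ ⊕{data,err}  (&→⊕)
        • data:
          ?Unit ↦ !Unit
            ?Unit ↦ !Unit
              ⊕{done,ok} ↦ &{done,ok}  (⊕→&)
                • done:
                  end self-dual
                • ok:
                  X self-dual
        • err:
          ?Unit ↦ !Unit
            ?Unit ↦ !Unit
              ⊕{ok,err,more} ↦ &{ok,err,more}  (⊕→&)
                • ok:
                  X self-dual
                • err:
                  X self-dual
                • more:
                  X self-dual
    • ack:
      !Bool ↦ ?Bool
        !Int ↦ ?Int
          &{stop,ack} ↦ ⊕{stop,ack}  (&→⊕)
            • stop:
              ?Bool ↦ !Bool
                X self-dual
            • ack:
              !Int ↦ ?Int
                X self-dual
    • retry:
      ?Int ↦ !Int
        !Unit ↦ ?Unit
          ?Bool ↦ !Bool
            ⊕{stop,done,err} ↦ &{stop,done,err}  (⊕→&)
              • stop:
                X self-dual
              • done:
                X self-dual
              • err:
                X self-dual

μX.⊕{stop: ⊕{data: !Unit.!Unit.&{done: end, ok: X}, err: !Unit.!Unit.&{ok: X, err: X, more: X}}, ack: ?Bool.?Int.⊕{stop: !Bool.X, ack: ?Int.X}, retry: !Int.?Unit.!Bool.&{stop: X, done: X, err: X}}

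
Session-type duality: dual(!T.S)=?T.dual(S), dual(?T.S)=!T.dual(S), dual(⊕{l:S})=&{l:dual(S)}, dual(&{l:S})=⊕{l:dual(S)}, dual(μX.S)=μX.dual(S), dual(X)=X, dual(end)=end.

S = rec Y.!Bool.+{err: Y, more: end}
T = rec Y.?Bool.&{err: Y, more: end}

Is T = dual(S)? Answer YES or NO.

rec Y | rec Y  ok (rec unchanged)
  !Bool | ?Bool  ok
    +{err,more} | &{err,more}  ok same labels
      case err:
        Y | Y  ok
      case more:
        end | end  ok

YES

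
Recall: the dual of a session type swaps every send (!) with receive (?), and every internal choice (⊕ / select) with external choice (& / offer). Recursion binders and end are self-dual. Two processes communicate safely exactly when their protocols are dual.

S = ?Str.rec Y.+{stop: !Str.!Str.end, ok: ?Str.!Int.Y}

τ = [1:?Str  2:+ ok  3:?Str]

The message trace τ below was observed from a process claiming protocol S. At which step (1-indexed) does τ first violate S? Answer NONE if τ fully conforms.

NONE

@1 ?Str  match  state: rec Y.…
@2 + ok  match  state: ?Str.!Int.rec Y.…
@3 ?Str  match  state: !Int.rec Y.…
trace exhausted — no violation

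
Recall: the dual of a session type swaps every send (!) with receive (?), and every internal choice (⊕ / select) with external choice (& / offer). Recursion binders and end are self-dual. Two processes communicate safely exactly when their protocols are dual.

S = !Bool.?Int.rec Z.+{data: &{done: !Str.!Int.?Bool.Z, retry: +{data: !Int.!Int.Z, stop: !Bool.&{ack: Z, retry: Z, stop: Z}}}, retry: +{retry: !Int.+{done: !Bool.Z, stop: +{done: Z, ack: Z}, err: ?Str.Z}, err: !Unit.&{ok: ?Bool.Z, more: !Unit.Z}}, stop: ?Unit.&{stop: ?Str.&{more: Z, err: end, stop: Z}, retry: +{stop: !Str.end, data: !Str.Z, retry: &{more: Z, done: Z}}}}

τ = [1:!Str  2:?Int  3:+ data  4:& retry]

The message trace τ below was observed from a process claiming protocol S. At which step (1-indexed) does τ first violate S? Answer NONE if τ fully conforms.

1

@1 got !Str, protocol expects !Bool  ✗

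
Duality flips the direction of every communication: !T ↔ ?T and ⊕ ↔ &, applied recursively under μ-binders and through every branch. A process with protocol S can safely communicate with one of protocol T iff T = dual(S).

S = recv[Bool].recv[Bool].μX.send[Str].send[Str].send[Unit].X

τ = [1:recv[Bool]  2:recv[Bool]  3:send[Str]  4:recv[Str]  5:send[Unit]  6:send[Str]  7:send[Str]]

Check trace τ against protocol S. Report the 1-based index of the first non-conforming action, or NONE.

step 1: recv[Bool]  ok  residual = recv[Bool].μX.…
step 2: recv[Bool]  ok  residual = μX.…
step 3: send[Str]  ok  residual = send[Str].send[Unit].μX.…
step 4: got recv[Str], protocol expects send[Str]  ✗

4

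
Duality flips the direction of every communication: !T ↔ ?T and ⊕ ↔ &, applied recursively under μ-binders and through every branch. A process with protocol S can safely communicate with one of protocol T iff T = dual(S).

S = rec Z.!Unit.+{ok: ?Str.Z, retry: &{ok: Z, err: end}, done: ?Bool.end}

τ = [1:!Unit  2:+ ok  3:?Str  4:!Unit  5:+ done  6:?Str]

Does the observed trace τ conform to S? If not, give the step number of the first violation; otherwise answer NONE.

6

@1 !Unit  ✓  state: +{ok: ?Str.rec Z.…, retry: &{ok: rec Z.…, err: end}, done: ?Bool.end}
@2 + ok  ✓  state: ?Str.rec Z.…
@3 ?Str  ✓  state: rec Z.…
@4 !Unit  ✓  state: +{ok: ?Str.rec Z.…, retry: &{ok: rec Z.…, err: end}, done: ?Bool.end}
@5 + done  ✓  state: ?Bool.end
@6 got ?Str, protocol expects ?Bool  ✗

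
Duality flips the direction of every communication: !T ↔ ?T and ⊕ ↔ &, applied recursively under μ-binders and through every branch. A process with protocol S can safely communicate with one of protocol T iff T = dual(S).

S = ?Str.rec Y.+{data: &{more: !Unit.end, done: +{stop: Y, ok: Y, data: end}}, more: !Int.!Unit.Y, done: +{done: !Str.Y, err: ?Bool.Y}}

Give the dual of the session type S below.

?Str ↦ !Str
  rec Y ↦ rec Y  (binder kept)
    +{data,more,done} ↦ &{data,more,done}  (select→offer)
      • data:
        &{more,done} ↦ +{more,done}  (external→internal)
          • more:
            !Unit ↦ ?Unit
              end ↦ end
          • done:
            +{stop,ok,data} ↦ &{stop,ok,data}  (select→offer)
              • stop:
                Y ↦ Y
              • ok:
                Y ↦ Y
              • data:
                end ↦ end
      • more:
        !Int ↦ ?Int
          !Unit ↦ ?Unit
            Y ↦ Y
      • done:
        +{done,err} ↦ &{done,err}  (select→offer)
          • done:
            !Str ↦ ?Str
              Y ↦ Y
          • err:
            ?Bool ↦ !Bool
              Y ↦ Y

!Str.rec Y.&{data: +{more: ?Unit.end, done: &{stop: Y, ok: Y, data: end}}, more: ?Int.?Unit.Y, done: &{done: ?Str.Y, err: !Bool.Y}}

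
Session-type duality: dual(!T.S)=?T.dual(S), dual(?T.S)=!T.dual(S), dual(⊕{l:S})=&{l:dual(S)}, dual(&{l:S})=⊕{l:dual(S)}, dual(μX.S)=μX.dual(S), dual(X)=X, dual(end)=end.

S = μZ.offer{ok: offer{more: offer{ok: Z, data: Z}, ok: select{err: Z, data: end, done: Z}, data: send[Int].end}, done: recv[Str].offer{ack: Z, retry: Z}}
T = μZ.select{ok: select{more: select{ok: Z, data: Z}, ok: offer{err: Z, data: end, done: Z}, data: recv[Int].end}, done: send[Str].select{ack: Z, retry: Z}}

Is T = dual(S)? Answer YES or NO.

YES

μZ | μZ  ok (μ self-dual)
  offer{ok,done} | select{ok,done}  ok same labels
    [ok]
      offer{more,ok,data} | select{more,ok,data}  ok same labels
        [more]
          offer{ok,data} | select{ok,data}  ok same labels
            [ok]
              Z | Z  ok
            [data]
              Z | Z  ok
        [ok]
          select{err,data,done} | offer{err,data,done}  ok same labels
            [err]
              Z | Z  ok
            [data]
              end | end  ok
            [done]
              Z | Z  ok
        [data]
          send[Int] | recv[Int]  ok
            end | end  ok
    [done]
      recv[Str] | send[Str]  ok
        offer{ack,retry} | select{ack,retry}  ok same labels
          [ack]
            Z | Z  ok
          [retry]
            Z | Z  ok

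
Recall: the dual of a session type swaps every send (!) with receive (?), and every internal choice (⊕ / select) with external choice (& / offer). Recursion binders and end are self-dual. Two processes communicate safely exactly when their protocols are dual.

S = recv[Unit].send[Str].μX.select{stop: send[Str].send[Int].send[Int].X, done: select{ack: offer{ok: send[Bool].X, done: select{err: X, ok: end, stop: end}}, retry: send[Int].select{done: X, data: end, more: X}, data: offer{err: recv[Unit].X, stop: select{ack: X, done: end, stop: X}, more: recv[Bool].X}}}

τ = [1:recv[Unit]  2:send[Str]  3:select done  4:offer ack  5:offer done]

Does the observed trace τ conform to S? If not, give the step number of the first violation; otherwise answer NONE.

4

[1] recv[Unit]  ✓  now at send[Str].μX.…
[2] send[Str]  ✓  now at μX.…
[3] select done  ✓  now at select{ack: offer{ok: send[Bool].μX.…, done: select{err: μX.…, ok: end, stop: end}}, retry: send[Int].select{done: μX.…, data: end, more: μX.…}, data: offer{err: recv[Unit].μX.…, stop: select{ack: μX.…, done: end, stop: μX.…}, more: recv[Bool].μX.…}}
[4] got offer ack, protocol expects select ack or select retry or select data  ✗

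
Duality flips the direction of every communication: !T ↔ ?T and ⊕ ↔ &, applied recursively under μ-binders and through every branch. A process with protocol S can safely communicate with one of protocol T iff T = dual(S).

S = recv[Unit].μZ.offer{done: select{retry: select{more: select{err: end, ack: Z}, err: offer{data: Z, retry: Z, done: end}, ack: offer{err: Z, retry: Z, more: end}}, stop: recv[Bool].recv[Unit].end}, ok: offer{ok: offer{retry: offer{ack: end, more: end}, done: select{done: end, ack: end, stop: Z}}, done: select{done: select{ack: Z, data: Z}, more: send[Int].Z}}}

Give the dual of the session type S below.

recv[Unit] ↦ send[Unit]
  μZ ↦ μZ  (binder kept)
    offer{done,ok} ↦ select{done,ok}  (external→internal)
      [done]
        select{retry,stop} ↦ offer{retry,stop}  (⊕→&)
          [retry]
            select{more,err,ack} ↦ offer{more,err,ack}  (⊕→&)
              [more]
                select{err,ack} ↦ offer{err,ack}  (⊕→&)
                  [err]
                    end ↦ end
                  [ack]
                    Z ↦ Z
              [err]
                offer{data,retry,done} ↦ select{data,retry,done}  (external→internal)
                  [data]
                    Z ↦ Z
                  [retry]
                    Z ↦ Z
                  [done]
                    end ↦ end
              [ack]
                offer{err,retry,more} ↦ select{err,retry,more}  (external→internal)
                  [err]
                    Z ↦ Z
                  [retry]
                    Z ↦ Z
                  [more]
                    end ↦ end
          [stop]
            recv[Bool] ↦ send[Bool]
              recv[Unit] ↦ send[Unit]
                end ↦ end
      [ok]
        offer{ok,done} ↦ select{ok,done}  (external→internal)
          [ok]
            offer{retry,done} ↦ select{retry,done}  (external→internal)
              [retry]
                offer{ack,more} ↦ select{ack,more}  (external→internal)
                  [ack]
                    end ↦ end
                  [more]
                    end ↦ end
              [done]
                select{done,ack,stop} ↦ offer{done,ack,stop}  (⊕→&)
                  [done]
                    end ↦ end
                  [ack]
                    end ↦ end
                  [stop]
                    Z ↦ Z
          [done]
            select{done,more} ↦ offer{done,more}  (⊕→&)
              [done]
                select{ack,data} ↦ offer{ack,data}  (⊕→&)
                  [ack]
                    Z ↦ Z
                  [data]
                    Z ↦ Z
              [more]
                send[Int] ↦ recv[Int]
                  Z ↦ Z

send[Unit].μZ.select{done: offer{retry: offer{more: offer{err: end, ack: Z}, err: select{data: Z, retry: Z, done: end}, ack: select{err: Z, retry: Z, more: end}}, stop: send[Bool].send[Unit].end}, ok: select{ok: select{retry: select{ack: end, more: end}, done: offer{done: end, ack: end, stop: Z}}, done: offer{done: offer{ack: Z, data: Z}, more: recv[Int].Z}}}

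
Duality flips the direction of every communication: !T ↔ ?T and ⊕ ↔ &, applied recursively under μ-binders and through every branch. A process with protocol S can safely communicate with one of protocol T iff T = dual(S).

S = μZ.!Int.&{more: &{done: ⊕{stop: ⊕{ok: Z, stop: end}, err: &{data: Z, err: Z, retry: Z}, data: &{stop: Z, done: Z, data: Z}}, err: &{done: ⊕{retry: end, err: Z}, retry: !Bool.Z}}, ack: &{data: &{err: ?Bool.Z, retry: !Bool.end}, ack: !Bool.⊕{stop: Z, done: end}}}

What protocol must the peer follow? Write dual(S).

μZ.?Int.⊕{more: ⊕{done: &{stop: &{ok: Z, stop: end}, err: ⊕{data: Z, err: Z, retry: Z}, data: ⊕{stop: Z, done: Z, data: Z}}, err: ⊕{done: &{retry: end, err: Z}, retry: ?Bool.Z}}, ack: ⊕{data: ⊕{err: !Bool.Z, retry: ?Bool.end}, ack: ?Bool.&{stop: Z, done: end}}}

μZ ↦ μZ  (binder kept)
  !Int ↦ ?Int
    &{more,ack} ↦ ⊕{more,ack}  (external→internal)
      [more]
        &{done,err} ↦ ⊕{done,err}  (external→internal)
          [done]
            ⊕{stop,err,data} ↦ &{stop,err,data}  (⊕→&)
              [stop]
                ⊕{ok,stop} ↦ &{ok,stop}  (⊕→&)
                  [ok]
                    Z self-dual
                  [stop]
                    end self-dual
              [err]
                &{data,err,retry} ↦ ⊕{data,err,retry}  (external→internal)
                  [data]
                    Z self-dual
                  [err]
                    Z self-dual
                  [retry]
                    Z self-dual
              [data]
                &{stop,done,data} ↦ ⊕{stop,done,data}  (external→internal)
                  [stop]
                    Z self-dual
                  [done]
                    Z self-dual
                  [data]
                    Z self-dual
          [err]
            &{done,retry} ↦ ⊕{done,retry}  (external→internal)
              [done]
                ⊕{retry,err} ↦ &{retry,err}  (⊕→&)
                  [retry]
                    end self-dual
                  [err]
                    Z self-dual
              [retry]
                !Bool ↦ ?Bool
                  Z self-dual
      [ack]
        &{data,ack} ↦ ⊕{data,ack}  (external→internal)
          [data]
            &{err,retry} ↦ ⊕{err,retry}  (external→internal)
              [err]
                ?Bool ↦ !Bool
                  Z self-dual
              [retry]
                !Bool ↦ ?Bool
                  end self-dual
          [ack]
            !Bool ↦ ?Bool
              ⊕{stop,done} ↦ &{stop,done}  (⊕→&)
                [stop]
                  Z self-dual
                [done]
                  end self-dual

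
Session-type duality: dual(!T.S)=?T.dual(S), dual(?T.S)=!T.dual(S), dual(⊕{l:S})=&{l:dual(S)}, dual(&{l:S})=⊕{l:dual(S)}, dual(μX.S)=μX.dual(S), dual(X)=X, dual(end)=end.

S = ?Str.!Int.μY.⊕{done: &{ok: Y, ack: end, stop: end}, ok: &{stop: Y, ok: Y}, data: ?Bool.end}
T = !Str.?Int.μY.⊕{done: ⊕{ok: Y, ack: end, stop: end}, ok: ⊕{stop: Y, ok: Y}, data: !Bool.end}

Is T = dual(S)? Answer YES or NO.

NO

?Str | !Str  ✓
  !Int | ?Int  ✓
    μY | μY  ✓ (binder kept)
      ⊕{done,ok,data} | ⊕{done,ok,data}  ✗ choice polarity not flipped — not dual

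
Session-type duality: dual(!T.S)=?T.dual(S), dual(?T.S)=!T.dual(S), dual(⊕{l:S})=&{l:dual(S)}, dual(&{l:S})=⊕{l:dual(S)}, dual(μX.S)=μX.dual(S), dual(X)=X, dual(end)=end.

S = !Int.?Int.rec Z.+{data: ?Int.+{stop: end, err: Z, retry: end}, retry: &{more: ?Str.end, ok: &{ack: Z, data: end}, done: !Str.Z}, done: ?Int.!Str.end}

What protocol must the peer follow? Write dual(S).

?Int.!Int.rec Z.&{data: !Int.&{stop: end, err: Z, retry: end}, retry: +{more: !Str.end, ok: +{ack: Z, data: end}, done: ?Str.Z}, done: !Int.?Str.end}

!Int → ?Int
  ?Int → !Int
    rec Z → rec Z  (binder kept)
      +{data,retry,done} → &{data,retry,done}  (⊕→&)
        case data:
          ?Int → !Int
            +{stop,err,retry} → &{stop,err,retry}  (⊕→&)
              case stop:
                dual(end) = end
              case err:
                dual(Z) = Z
              case retry:
                dual(end) = end
        case retry:
          &{more,ok,done} → +{more,ok,done}  (&→⊕)
            case more:
              ?Str → !Str
                dual(end) = end
            case ok:
              &{ack,data} → +{ack,data}  (&→⊕)
                case ack:
                  dual(Z) = Z
                case data:
                  dual(end) = end
            case done:
              !Str → ?Str
                dual(Z) = Z
        case done:
          ?Int → !Int
            !Str → ?Str
              dual(end) = end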